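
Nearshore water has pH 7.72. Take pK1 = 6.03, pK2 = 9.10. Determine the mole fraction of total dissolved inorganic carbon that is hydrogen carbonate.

α₁ = 0.942

α₁ = 1 / (1 + [H⁺]/K1 + K2/[H⁺]) = 1 / (1 + 10^-1.69 + 10^-1.38)
   = 1 / (1 + 0.020417 + 0.041687) = 1/1.0621 = 0.9415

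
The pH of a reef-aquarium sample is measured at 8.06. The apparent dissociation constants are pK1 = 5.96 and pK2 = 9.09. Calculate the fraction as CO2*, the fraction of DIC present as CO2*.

α₀ = 1 / (1 + K1/[H⁺] + K1K2/[H⁺]²) = 1 / (1 + 10^+2.10 + 10^+1.07)
   = 1 / (1 + 125.89 + 11.749) = 1/138.64 = 0.007213

α₀ = 0.00721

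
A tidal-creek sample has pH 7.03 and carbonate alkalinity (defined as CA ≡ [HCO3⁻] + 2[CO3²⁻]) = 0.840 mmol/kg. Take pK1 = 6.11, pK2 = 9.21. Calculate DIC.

DIC = 0.934 mmol/kg

CA = [HCO3⁻] + 2[CO3²⁻] = (α₁ + 2α₂)·DIC
At pH 7.03: [H⁺]/K1 = 10^-0.92 = 0.12023, K2/[H⁺] = 10^-2.18 = 0.0066069
α₁ = 1/(1 + 0.12023 + 0.0066069) = 1/1.1268 = 0.8874; α₂ = α₁·K2/[H⁺] = 0.005863
α₁ + 2α₂ = 0.8992
DIC = CA / (α₁ + 2α₂) = 0.840 / 0.8992 = 0.934 mmol/kg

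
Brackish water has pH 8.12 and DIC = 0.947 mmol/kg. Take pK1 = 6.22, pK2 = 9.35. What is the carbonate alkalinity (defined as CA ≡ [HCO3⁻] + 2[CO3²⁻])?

CA = [HCO3⁻] + 2[CO3²⁻] = (α₁ + 2α₂)·DIC
At pH 8.12: [H⁺]/K1 = 10^-1.90 = 0.012589, K2/[H⁺] = 10^-1.23 = 0.058884
α₁ = 1/(1 + 0.012589 + 0.058884) = 1/1.0715 = 0.9333; α₂ = α₁·K2/[H⁺] = 0.05496
α₁ + 2α₂ = 1.0432
CA = 1.0432 × 0.947 = 0.988 mmol/kg

CA = 0.988 mmol/kg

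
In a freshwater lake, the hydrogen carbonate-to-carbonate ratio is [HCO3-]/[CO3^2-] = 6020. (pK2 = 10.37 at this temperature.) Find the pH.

From K2 = [H⁺][CO3^2-]/[HCO3-]:  pH = pK2 − log₁₀([HCO3-]/[CO3^2-])
log₁₀(6020) = +3.780
pH = 10.37 − (+3.780) = 6.59

pH = 6.59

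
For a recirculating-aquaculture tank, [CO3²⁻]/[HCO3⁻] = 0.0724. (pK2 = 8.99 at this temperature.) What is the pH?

pH = 7.85

From K2 = [H⁺][CO3²⁻]/[HCO3⁻]:  pH = pK2 + log₁₀([CO3²⁻]/[HCO3⁻])
log₁₀(0.0724) = -1.140
pH = 8.99 + (-1.140) = 7.85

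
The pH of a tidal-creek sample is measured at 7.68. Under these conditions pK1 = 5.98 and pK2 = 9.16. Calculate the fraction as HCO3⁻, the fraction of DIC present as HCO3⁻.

α₁ = 1 / (1 + [H⁺]/K1 + K2/[H⁺]) = 1 / (1 + 10^-1.70 + 10^-1.48)
   = 1 / (1 + 0.019953 + 0.033113) = 1/1.0531 = 0.9496

α₁ = 0.950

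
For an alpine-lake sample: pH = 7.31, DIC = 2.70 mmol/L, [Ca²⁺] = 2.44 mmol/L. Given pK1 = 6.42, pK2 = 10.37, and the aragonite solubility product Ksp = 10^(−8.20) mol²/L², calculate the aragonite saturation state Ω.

α₂ = 1 / (1 + [H⁺]/K2 + [H⁺]²/(K1K2)) = 1 / (1 + 10^+3.06 + 10^+2.17)
   = 1 / (1 + 1148.2 + 147.91) = 1/1297.1 = 0.0007710
[CO3²⁻] = α₂ × DIC = 0.0007710 × 2.70 = 0.002082 mmol/L = 2.082 μmol/L
Ksp = 10^(−8.20) = 6.310×10^-9
Ω = [Ca²⁺][CO3²⁻]/Ksp = (2.44×10^-3)(2.082×10^-6) / 6.310×10^-9 = 0.805

Ω = 0.805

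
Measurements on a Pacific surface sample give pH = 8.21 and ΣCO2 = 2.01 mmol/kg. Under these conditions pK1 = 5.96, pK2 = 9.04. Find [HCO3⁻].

[HCO3⁻] = 1.74 mmol/kg

α₁ = 1 / (1 + [H⁺]/K1 + K2/[H⁺]) = 1 / (1 + 10^-2.25 + 10^-0.83)
   = 1 / (1 + 0.0056234 + 0.14791) = 1/1.1535 = 0.8669
[HCO3⁻] = α₁ × DIC = 0.8669 × 2.01 = 1.74 mmol/kg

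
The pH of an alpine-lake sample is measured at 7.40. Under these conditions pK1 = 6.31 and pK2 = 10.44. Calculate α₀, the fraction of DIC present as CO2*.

α₀ = 1 / (1 + K1/[H⁺] + K1K2/[H⁺]²) = 1 / (1 + 10^+1.09 + 10^-1.95)
   = 1 / (1 + 12.303 + 0.011220) = 1/13.314 = 0.07511

α₀ = 0.0751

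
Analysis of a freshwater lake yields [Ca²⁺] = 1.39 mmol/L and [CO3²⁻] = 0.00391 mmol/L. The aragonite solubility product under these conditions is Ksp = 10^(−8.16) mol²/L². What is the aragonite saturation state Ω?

Ksp = 10^(−8.16) = 6.918×10^-9
Ω = [Ca²⁺][CO3²⁻]/Ksp = (1.39×10^-3)(0.00391×10^-3) / 6.918×10^-9 = 0.786

Ω = 0.786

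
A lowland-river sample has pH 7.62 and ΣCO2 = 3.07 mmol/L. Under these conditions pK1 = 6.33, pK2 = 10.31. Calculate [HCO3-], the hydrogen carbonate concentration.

[HCO3⁻] = 2.91 mmol/L

α₁ = 1 / (1 + [H⁺]/K1 + K2/[H⁺]) = 1 / (1 + 10^-1.29 + 10^-2.69)
   = 1 / (1 + 0.051286 + 0.0020417) = 1/1.0533 = 0.9494
[HCO3⁻] = α₁ × DIC = 0.9494 × 3.07 = 2.91 mmol/L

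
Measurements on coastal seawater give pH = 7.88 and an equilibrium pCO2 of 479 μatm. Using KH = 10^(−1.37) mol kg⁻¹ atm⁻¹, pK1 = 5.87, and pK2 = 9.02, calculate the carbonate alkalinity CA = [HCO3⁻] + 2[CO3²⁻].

[CO2*] = KH · pCO2 = 10^(−1.37) × 479×10^-6 = 2.043×10^-5 mol/kg
α₀ = 1/(1 + K1/[H⁺] + K1K2/[H⁺]²) = 1/(1 + 10^+2.01 + 10^+0.87) = 0.009030
DIC = [CO2*]/α₀ = 2.043×10^-5 / 0.009030 = 2.263 mmol/kg
CA = (α₁ + 2α₂)·DIC = (0.9240 + 2×0.06694) × 2.263 = 2.39 mmol/kg

CA = 2.39 mmol/kg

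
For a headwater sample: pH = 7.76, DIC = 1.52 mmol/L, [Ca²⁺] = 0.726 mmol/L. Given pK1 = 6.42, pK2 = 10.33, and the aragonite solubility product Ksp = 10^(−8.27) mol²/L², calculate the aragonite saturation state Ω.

Ω = 0.528

α₂ = 1 / (1 + [H⁺]/K2 + [H⁺]²/(K1K2)) = 1 / (1 + 10^+2.57 + 10^+1.23)
   = 1 / (1 + 371.54 + 16.982) = 1/389.52 = 0.002567
[CO3²⁻] = α₂ × DIC = 0.002567 × 1.52 = 0.003902 mmol/L = 3.902 μmol/L
Ksp = 10^(−8.27) = 5.370×10^-9
Ω = [Ca²⁺][CO3²⁻]/Ksp = (0.726×10^-3)(3.902×10^-6) / 5.370×10^-9 = 0.528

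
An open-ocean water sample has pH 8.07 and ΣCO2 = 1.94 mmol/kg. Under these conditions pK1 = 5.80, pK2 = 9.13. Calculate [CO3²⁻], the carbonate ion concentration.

α₂ = 1 / (1 + [H⁺]/K2 + [H⁺]²/(K1K2)) = 1 / (1 + 10^+1.06 + 10^-1.21)
   = 1 / (1 + 11.482 + 0.061660) = 1/12.543 = 0.07972
[CO3²⁻] = α₂ × DIC = 0.07972 × 1.94 = 0.155 mmol/kg

[CO3²⁻] = 0.155 mmol/kg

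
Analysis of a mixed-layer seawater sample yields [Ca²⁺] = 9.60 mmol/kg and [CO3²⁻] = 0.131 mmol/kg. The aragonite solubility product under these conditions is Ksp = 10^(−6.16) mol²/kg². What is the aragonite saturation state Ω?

Ω = 1.82

Ksp = 10^(−6.16) = 6.918×10^-7
Ω = [Ca²⁺][CO3²⁻]/Ksp = (9.60×10^-3)(0.131×10^-3) / 6.918×10^-7 = 1.82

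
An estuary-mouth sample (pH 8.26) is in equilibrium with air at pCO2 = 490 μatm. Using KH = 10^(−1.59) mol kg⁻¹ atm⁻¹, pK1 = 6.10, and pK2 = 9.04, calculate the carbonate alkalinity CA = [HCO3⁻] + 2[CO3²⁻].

CA = 2.42 mmol/kg

[CO2*] = KH · pCO2 = 10^(−1.59) × 490×10^-6 = 1.259×10^-5 mol/kg
α₀ = 1/(1 + K1/[H⁺] + K1K2/[H⁺]²) = 1/(1 + 10^+2.16 + 10^+1.38) = 0.005899
DIC = [CO2*]/α₀ = 1.259×10^-5 / 0.005899 = 2.135 mmol/kg
CA = (α₁ + 2α₂)·DIC = (0.8526 + 2×0.1415) × 2.135 = 2.42 mmol/kg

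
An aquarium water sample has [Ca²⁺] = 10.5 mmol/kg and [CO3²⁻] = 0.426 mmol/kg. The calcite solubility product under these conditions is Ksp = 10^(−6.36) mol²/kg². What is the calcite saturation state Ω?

Ksp = 10^(−6.36) = 4.365×10^-7
Ω = [Ca²⁺][CO3²⁻]/Ksp = (10.5×10^-3)(0.426×10^-3) / 4.365×10^-7 = 10.2

Ω = 10.2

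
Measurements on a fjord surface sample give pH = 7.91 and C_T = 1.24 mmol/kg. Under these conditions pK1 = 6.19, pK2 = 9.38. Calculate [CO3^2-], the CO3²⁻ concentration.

α₂ = 1 / (1 + [H⁺]/K2 + [H⁺]²/(K1K2)) = 1 / (1 + 10^+1.47 + 10^-0.25)
   = 1 / (1 + 29.512 + 0.56234) = 1/31.074 = 0.03218
[CO3²⁻] = α₂ × DIC = 0.03218 × 1.24 = 0.0399 mmol/kg

[CO3²⁻] = 0.0399 mmol/kg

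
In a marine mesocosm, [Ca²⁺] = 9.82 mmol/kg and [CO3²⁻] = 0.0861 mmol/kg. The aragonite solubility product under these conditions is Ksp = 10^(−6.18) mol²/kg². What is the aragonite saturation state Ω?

Ksp = 10^(−6.18) = 6.607×10^-7
Ω = [Ca²⁺][CO3²⁻]/Ksp = (9.82×10^-3)(0.0861×10^-3) / 6.607×10^-7 = 1.28

Ω = 1.28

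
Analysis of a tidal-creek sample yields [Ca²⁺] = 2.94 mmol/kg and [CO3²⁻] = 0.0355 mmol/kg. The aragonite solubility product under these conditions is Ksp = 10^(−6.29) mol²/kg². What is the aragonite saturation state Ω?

Ksp = 10^(−6.29) = 5.129×10^-7
Ω = [Ca²⁺][CO3²⁻]/Ksp = (2.94×10^-3)(0.0355×10^-3) / 5.129×10^-7 = 0.204

Ω = 0.204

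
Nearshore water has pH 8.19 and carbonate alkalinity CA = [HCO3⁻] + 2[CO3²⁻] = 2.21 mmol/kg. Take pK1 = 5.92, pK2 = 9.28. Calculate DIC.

DIC = 2.07 mmol/kg

CA = [HCO3⁻] + 2[CO3²⁻] = (α₁ + 2α₂)·DIC
At pH 8.19: [H⁺]/K1 = 10^-2.27 = 0.0053703, K2/[H⁺] = 10^-1.09 = 0.081283
α₁ = 1/(1 + 0.0053703 + 0.081283) = 1/1.0867 = 0.9203; α₂ = α₁·K2/[H⁺] = 0.07480
α₁ + 2α₂ = 1.0699
DIC = CA / (α₁ + 2α₂) = 2.21 / 1.0699 = 2.07 mmol/kg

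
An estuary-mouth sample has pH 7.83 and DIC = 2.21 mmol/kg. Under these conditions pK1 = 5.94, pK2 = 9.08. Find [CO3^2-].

[CO3²⁻] = 0.116 mmol/kg

α₂ = 1 / (1 + [H⁺]/K2 + [H⁺]²/(K1K2)) = 1 / (1 + 10^+1.25 + 10^-0.64)
   = 1 / (1 + 17.783 + 0.22909) = 1/19.012 = 0.05260
[CO3²⁻] = α₂ × DIC = 0.05260 × 2.21 = 0.116 mmol/kg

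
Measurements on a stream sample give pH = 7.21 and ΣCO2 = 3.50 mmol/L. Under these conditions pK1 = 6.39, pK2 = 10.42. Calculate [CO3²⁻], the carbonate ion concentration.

[CO3²⁻] = 1.87 μmol/L

α₂ = 1 / (1 + [H⁺]/K2 + [H⁺]²/(K1K2)) = 1 / (1 + 10^+3.21 + 10^+2.39)
   = 1 / (1 + 1621.8 + 245.47) = 1/1868.3 = 0.0005353
[CO3²⁻] = α₂ × DIC = 0.0005353 × 3.50 = 0.00187 mmol/L = 1.87 μmol/L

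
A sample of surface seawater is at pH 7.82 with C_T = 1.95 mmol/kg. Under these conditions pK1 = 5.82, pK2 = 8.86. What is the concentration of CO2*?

[CO2*] = 17.7 μmol/kg

α₀ = 1 / (1 + K1/[H⁺] + K1K2/[H⁺]²) = 1 / (1 + 10^+2.00 + 10^+0.96)
   = 1 / (1 + 100.00 + 9.1201) = 1/110.12 = 0.009081
[CO2*] = α₀ × DIC = 0.009081 × 1.95 = 0.0177 mmol/kg = 17.7 μmol/kg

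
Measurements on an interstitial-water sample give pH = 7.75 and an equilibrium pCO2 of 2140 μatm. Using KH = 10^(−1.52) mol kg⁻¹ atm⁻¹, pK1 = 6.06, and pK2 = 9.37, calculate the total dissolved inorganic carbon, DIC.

[CO2*] = KH · pCO2 = 10^(−1.52) × 2140×10^-6 = 6.463×10^-5 mol/kg
α₀ = 1/(1 + K1/[H⁺] + K1K2/[H⁺]²) = 1/(1 + 10^+1.69 + 10^+0.07) = 0.01955
DIC = [CO2*]/α₀ = 6.463×10^-5 / 0.01955 = 3.31 mmol/kg

DIC = 3.31 mmol/kg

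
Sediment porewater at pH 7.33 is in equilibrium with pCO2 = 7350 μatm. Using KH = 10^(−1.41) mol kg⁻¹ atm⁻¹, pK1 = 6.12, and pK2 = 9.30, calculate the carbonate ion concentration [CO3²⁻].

[CO3²⁻] = 0.0497 mmol/kg

[CO2*] = KH · pCO2 = 10^(−1.41) × 7350×10^-6 = 2.859×10^-4 mol/kg
α₀ = 1/(1 + K1/[H⁺] + K1K2/[H⁺]²) = 1/(1 + 10^+1.21 + 10^-0.76) = 0.05750
DIC = [CO2*]/α₀ = 2.859×10^-4 / 0.05750 = 4.973 mmol/kg
[CO3²⁻] = α₂·DIC; α₂ = 0.009992, so [CO3²⁻] = 0.009992 × 4.973 = 0.0497 mmol/kg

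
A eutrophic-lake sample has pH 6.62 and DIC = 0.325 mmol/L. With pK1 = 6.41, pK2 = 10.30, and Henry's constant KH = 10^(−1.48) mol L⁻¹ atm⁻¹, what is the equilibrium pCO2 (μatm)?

α₀ = 1 / (1 + K1/[H⁺] + K1K2/[H⁺]²) = 1 / (1 + 10^+0.21 + 10^-3.47)
   = 1 / (1 + 1.6218 + 0.00033884) = 1/2.6221 = 0.3814
[CO2*] = α₀ × DIC = 0.3814 × 0.325 = 0.1239 mmol/L
pCO2 = [CO2*]/KH = 1.239×10^-4 / 3.311×10^-2 = 3740 μatm

pCO2 = 3740 μatm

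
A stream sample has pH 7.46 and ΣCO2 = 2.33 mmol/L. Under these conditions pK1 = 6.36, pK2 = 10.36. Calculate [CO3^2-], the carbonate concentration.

[CO3²⁻] = 2.71 μmol/L

α₂ = 1 / (1 + [H⁺]/K2 + [H⁺]²/(K1K2)) = 1 / (1 + 10^+2.90 + 10^+1.80)
   = 1 / (1 + 794.33 + 63.096) = 1/858.42 = 0.001165
[CO3²⁻] = α₂ × DIC = 0.001165 × 2.33 = 0.00271 mmol/L = 2.71 μmol/L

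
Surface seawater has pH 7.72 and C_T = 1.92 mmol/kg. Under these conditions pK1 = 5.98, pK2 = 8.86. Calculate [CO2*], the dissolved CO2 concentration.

[CO2*] = 0.0320 mmol/kg

α₀ = 1 / (1 + K1/[H⁺] + K1K2/[H⁺]²) = 1 / (1 + 10^+1.74 + 10^+0.60)
   = 1 / (1 + 54.954 + 3.9811) = 1/59.935 = 0.01668
[CO2*] = α₀ × DIC = 0.01668 × 1.92 = 0.0320 mmol/kg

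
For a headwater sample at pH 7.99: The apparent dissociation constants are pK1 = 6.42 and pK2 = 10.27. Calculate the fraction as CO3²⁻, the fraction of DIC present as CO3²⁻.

α₂ = 1 / (1 + [H⁺]/K2 + [H⁺]²/(K1K2)) = 1 / (1 + 10^+2.28 + 10^+0.71)
   = 1 / (1 + 190.55 + 5.1286) = 1/196.67 = 0.005085

α₂ = 0.00508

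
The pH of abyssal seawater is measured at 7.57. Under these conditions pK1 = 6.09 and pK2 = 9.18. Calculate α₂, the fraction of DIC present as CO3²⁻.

α₂ = 1 / (1 + [H⁺]/K2 + [H⁺]²/(K1K2)) = 1 / (1 + 10^+1.61 + 10^+0.13)
   = 1 / (1 + 40.738 + 1.3490) = 1/43.087 = 0.02321

α₂ = 0.0232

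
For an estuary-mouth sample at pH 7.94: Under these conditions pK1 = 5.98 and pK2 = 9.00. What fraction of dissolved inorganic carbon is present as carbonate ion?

α₂ = 0.0793

α₂ = 1 / (1 + [H⁺]/K2 + [H⁺]²/(K1K2)) = 1 / (1 + 10^+1.06 + 10^-0.90)
   = 1 / (1 + 11.482 + 0.12589) = 1/12.607 = 0.07932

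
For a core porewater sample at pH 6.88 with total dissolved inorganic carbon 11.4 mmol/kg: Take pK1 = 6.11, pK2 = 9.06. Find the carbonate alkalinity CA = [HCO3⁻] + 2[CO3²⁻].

CA = [HCO3⁻] + 2[CO3²⁻] = (α₁ + 2α₂)·DIC
At pH 6.88: [H⁺]/K1 = 10^-0.77 = 0.16982, K2/[H⁺] = 10^-2.18 = 0.0066069
α₁ = 1/(1 + 0.16982 + 0.0066069) = 1/1.1764 = 0.8500; α₂ = α₁·K2/[H⁺] = 0.005616
α₁ + 2α₂ = 0.8613
CA = 0.8613 × 11.4 = 9.82 mmol/kg

CA = 9.82 mmol/kg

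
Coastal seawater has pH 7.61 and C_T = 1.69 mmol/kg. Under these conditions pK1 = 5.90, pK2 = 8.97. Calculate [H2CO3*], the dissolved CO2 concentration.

[CO2*] = 0.0310 mmol/kg

α₀ = 1 / (1 + K1/[H⁺] + K1K2/[H⁺]²) = 1 / (1 + 10^+1.71 + 10^+0.35)
   = 1 / (1 + 51.286 + 2.2387) = 1/54.525 = 0.01834
[CO2*] = α₀ × DIC = 0.01834 × 1.69 = 0.0310 mmol/kg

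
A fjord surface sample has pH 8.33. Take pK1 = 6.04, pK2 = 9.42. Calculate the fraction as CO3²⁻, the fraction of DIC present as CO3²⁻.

α₂ = 1 / (1 + [H⁺]/K2 + [H⁺]²/(K1K2)) = 1 / (1 + 10^+1.09 + 10^-1.20)
   = 1 / (1 + 12.303 + 0.063096) = 1/13.366 = 0.07482

α₂ = 0.0748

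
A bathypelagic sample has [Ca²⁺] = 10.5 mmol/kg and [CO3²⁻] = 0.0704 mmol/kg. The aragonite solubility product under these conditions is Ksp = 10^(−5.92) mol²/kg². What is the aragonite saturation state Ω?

Ksp = 10^(−5.92) = 1.202×10^-6
Ω = [Ca²⁺][CO3²⁻]/Ksp = (10.5×10^-3)(0.0704×10^-3) / 1.202×10^-6 = 0.615

Ω = 0.615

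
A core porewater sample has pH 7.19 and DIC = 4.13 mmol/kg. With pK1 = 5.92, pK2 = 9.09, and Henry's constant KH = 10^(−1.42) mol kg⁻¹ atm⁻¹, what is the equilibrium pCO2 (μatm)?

α₀ = 1 / (1 + K1/[H⁺] + K1K2/[H⁺]²) = 1 / (1 + 10^+1.27 + 10^-0.63)
   = 1 / (1 + 18.621 + 0.23442) = 1/19.855 = 0.05036
[CO2*] = α₀ × DIC = 0.05036 × 4.13 = 0.2080 mmol/kg
pCO2 = [CO2*]/KH = 2.080×10^-4 / 3.802×10^-2 = 5470 μatm

pCO2 = 5470 μatm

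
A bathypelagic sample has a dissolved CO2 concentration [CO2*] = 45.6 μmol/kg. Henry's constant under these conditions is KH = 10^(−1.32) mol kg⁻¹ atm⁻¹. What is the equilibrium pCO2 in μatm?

pCO2 = 953 μatm

KH = 10^(−1.32) = 4.786×10^-2 mol kg⁻¹ atm⁻¹
pCO2 = [CO2*]/KH = 45.6×10^-6 / 4.786×10^-2 = 9.53×10^-4 atm = 953 μatm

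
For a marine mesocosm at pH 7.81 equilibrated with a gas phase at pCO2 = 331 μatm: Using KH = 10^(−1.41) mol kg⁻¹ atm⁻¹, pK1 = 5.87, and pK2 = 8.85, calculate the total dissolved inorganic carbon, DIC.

DIC = 1.24 mmol/kg

[CO2*] = KH · pCO2 = 10^(−1.41) × 331×10^-6 = 1.288×10^-5 mol/kg
α₀ = 1/(1 + K1/[H⁺] + K1K2/[H⁺]²) = 1/(1 + 10^+1.94 + 10^+0.90) = 0.01041
DIC = [CO2*]/α₀ = 1.288×10^-5 / 0.01041 = 1.24 mmol/kg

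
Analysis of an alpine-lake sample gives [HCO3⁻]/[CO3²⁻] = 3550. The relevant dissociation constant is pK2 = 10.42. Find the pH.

pH = 6.87

From K2 = [H⁺][CO3²⁻]/[HCO3⁻]:  pH = pK2 − log₁₀([HCO3⁻]/[CO3²⁻])
log₁₀(3550) = +3.550
pH = 10.42 − (+3.550) = 6.87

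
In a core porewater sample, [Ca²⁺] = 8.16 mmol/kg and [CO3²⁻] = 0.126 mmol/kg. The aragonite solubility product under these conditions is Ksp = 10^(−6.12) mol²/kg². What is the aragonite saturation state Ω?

Ω = 1.36

Ksp = 10^(−6.12) = 7.586×10^-7
Ω = [Ca²⁺][CO3²⁻]/Ksp = (8.16×10^-3)(0.126×10^-3) / 7.586×10^-7 = 1.36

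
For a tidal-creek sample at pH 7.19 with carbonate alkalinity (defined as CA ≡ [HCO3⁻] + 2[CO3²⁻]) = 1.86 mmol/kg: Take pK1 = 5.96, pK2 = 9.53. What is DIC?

CA = [HCO3⁻] + 2[CO3²⁻] = (α₁ + 2α₂)·DIC
At pH 7.19: [H⁺]/K1 = 10^-1.23 = 0.058884, K2/[H⁺] = 10^-2.34 = 0.0045709
α₁ = 1/(1 + 0.058884 + 0.0045709) = 1/1.0635 = 0.9403; α₂ = α₁·K2/[H⁺] = 0.004298
α₁ + 2α₂ = 0.9489
DIC = CA / (α₁ + 2α₂) = 1.86 / 0.9489 = 1.96 mmol/kg

DIC = 1.96 mmol/kg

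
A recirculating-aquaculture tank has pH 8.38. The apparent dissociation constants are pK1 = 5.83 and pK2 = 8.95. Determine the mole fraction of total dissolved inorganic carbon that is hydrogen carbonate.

α₁ = 0.786

α₁ = 1 / (1 + [H⁺]/K1 + K2/[H⁺]) = 1 / (1 + 10^-2.55 + 10^-0.57)
   = 1 / (1 + 0.0028184 + 0.26915) = 1/1.2720 = 0.7862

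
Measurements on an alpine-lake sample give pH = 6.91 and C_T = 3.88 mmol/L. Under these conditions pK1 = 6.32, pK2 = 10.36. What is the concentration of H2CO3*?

α₀ = 1 / (1 + K1/[H⁺] + K1K2/[H⁺]²) = 1 / (1 + 10^+0.59 + 10^-2.86)
   = 1 / (1 + 3.8905 + 0.0013804) = 1/4.8918 = 0.2044
[CO2*] = α₀ × DIC = 0.2044 × 3.88 = 0.793 mmol/L

[CO2*] = 0.793 mmol/L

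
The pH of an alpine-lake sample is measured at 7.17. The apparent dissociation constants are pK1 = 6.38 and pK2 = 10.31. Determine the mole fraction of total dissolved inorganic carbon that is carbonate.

α₂ = 1 / (1 + [H⁺]/K2 + [H⁺]²/(K1K2)) = 1 / (1 + 10^+3.14 + 10^+2.35)
   = 1 / (1 + 1380.4 + 223.87) = 1/1605.3 = 0.0006230

α₂ = 0.000623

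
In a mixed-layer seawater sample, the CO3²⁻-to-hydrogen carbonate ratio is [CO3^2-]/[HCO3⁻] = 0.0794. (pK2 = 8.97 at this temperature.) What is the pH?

pH = 7.87

From K2 = [H⁺][CO3^2-]/[HCO3⁻]:  pH = pK2 + log₁₀([CO3^2-]/[HCO3⁻])
log₁₀(0.0794) = -1.100
pH = 8.97 + (-1.100) = 7.87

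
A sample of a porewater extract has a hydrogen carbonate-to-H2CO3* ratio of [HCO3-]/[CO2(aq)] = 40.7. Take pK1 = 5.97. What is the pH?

pH = 7.58

From K1 = [H⁺][HCO3-]/[CO2(aq)]:  pH = pK1 + log₁₀([HCO3-]/[CO2(aq)])
log₁₀(40.7) = +1.610
pH = 5.97 + (+1.610) = 7.58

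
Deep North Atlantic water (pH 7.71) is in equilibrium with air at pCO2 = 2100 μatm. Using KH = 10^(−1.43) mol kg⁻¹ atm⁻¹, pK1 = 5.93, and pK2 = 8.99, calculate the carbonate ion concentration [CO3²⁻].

[CO3²⁻] = 0.247 mmol/kg

[CO2*] = KH · pCO2 = 10^(−1.43) × 2100×10^-6 = 7.802×10^-5 mol/kg
α₀ = 1/(1 + K1/[H⁺] + K1K2/[H⁺]²) = 1/(1 + 10^+1.78 + 10^+0.50) = 0.01552
DIC = [CO2*]/α₀ = 7.802×10^-5 / 0.01552 = 5.026 mmol/kg
[CO3²⁻] = α₂·DIC; α₂ = 0.04909, so [CO3²⁻] = 0.04909 × 5.026 = 0.247 mmol/kg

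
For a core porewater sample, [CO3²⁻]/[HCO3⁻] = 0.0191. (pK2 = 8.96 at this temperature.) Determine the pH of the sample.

pH = 7.24

From K2 = [H⁺][CO3²⁻]/[HCO3⁻]:  pH = pK2 + log₁₀([CO3²⁻]/[HCO3⁻])
log₁₀(0.0191) = -1.719
pH = 8.96 + (-1.719) = 7.24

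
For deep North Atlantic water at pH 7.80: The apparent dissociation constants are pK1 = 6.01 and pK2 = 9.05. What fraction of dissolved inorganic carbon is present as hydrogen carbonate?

α₁ = 1 / (1 + [H⁺]/K1 + K2/[H⁺]) = 1 / (1 + 10^-1.79 + 10^-1.25)
   = 1 / (1 + 0.016218 + 0.056234) = 1/1.0725 = 0.9324

α₁ = 0.932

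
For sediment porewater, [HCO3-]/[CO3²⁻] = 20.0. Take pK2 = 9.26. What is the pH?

pH = 7.96

From K2 = [H⁺][CO3²⁻]/[HCO3-]:  pH = pK2 − log₁₀([HCO3-]/[CO3²⁻])
log₁₀(20.0) = +1.301
pH = 9.26 − (+1.301) = 7.96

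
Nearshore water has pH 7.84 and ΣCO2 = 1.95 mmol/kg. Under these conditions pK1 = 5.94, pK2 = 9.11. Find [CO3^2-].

α₂ = 1 / (1 + [H⁺]/K2 + [H⁺]²/(K1K2)) = 1 / (1 + 10^+1.27 + 10^-0.63)
   = 1 / (1 + 18.621 + 0.23442) = 1/19.855 = 0.05036
[CO3²⁻] = α₂ × DIC = 0.05036 × 1.95 = 0.0982 mmol/kg

[CO3²⁻] = 0.0982 mmol/kg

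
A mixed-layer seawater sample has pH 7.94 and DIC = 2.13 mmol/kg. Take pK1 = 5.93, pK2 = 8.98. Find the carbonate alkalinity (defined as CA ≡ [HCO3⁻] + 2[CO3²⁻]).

CA = 2.29 mmol/kg

CA = [HCO3⁻] + 2[CO3²⁻] = (α₁ + 2α₂)·DIC
At pH 7.94: [H⁺]/K1 = 10^-2.01 = 0.0097724, K2/[H⁺] = 10^-1.04 = 0.091201
α₁ = 1/(1 + 0.0097724 + 0.091201) = 1/1.1010 = 0.9083; α₂ = α₁·K2/[H⁺] = 0.08284
α₁ + 2α₂ = 1.0740
CA = 1.0740 × 2.13 = 2.29 mmol/kg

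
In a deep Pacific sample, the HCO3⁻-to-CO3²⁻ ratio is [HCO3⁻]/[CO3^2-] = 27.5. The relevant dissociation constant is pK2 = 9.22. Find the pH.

pH = 7.78

From K2 = [H⁺][CO3^2-]/[HCO3⁻]:  pH = pK2 − log₁₀([HCO3⁻]/[CO3^2-])
log₁₀(27.5) = +1.439
pH = 9.22 − (+1.439) = 7.78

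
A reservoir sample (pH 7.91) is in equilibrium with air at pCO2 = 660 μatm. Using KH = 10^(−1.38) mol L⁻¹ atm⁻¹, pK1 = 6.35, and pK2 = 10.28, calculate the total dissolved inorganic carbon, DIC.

DIC = 1.03 mmol/L

[CO2*] = KH · pCO2 = 10^(−1.38) × 660×10^-6 = 2.751×10^-5 mol/L
α₀ = 1/(1 + K1/[H⁺] + K1K2/[H⁺]²) = 1/(1 + 10^+1.56 + 10^-0.81) = 0.02669
DIC = [CO2*]/α₀ = 2.751×10^-5 / 0.02669 = 1.03 mmol/L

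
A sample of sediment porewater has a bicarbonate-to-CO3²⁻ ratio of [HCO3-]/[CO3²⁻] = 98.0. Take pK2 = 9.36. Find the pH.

From K2 = [H⁺][CO3²⁻]/[HCO3-]:  pH = pK2 − log₁₀([HCO3-]/[CO3²⁻])
log₁₀(98.0) = +1.991
pH = 9.36 − (+1.991) = 7.37

pH = 7.37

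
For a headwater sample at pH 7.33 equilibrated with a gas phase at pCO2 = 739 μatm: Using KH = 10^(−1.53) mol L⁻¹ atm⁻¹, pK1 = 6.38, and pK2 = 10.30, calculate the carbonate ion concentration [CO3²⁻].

[CO3²⁻] = 0.208 μmol/L

[CO2*] = KH · pCO2 = 10^(−1.53) × 739×10^-6 = 2.181×10^-5 mol/L
α₀ = 1/(1 + K1/[H⁺] + K1K2/[H⁺]²) = 1/(1 + 10^+0.95 + 10^-2.02) = 0.1008
DIC = [CO2*]/α₀ = 2.181×10^-5 / 0.1008 = 0.2164 mmol/L
[CO3²⁻] = α₂·DIC; α₂ = 0.0009625, so [CO3²⁻] = 0.0009625 × 0.2164 = 0.000208 mmol/L = 0.208 μmol/L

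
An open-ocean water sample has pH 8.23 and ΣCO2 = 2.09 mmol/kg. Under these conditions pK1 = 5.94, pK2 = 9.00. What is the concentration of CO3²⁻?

[CO3²⁻] = 0.302 mmol/kg

α₂ = 1 / (1 + [H⁺]/K2 + [H⁺]²/(K1K2)) = 1 / (1 + 10^+0.77 + 10^-1.52)
   = 1 / (1 + 5.8884 + 0.030200) = 1/6.9186 = 0.1445
[CO3²⁻] = α₂ × DIC = 0.1445 × 2.09 = 0.302 mmol/kg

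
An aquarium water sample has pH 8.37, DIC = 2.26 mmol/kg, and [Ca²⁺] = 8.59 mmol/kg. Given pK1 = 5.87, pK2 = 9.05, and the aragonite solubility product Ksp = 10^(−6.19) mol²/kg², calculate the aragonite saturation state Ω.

Ω = 5.18

α₂ = 1 / (1 + [H⁺]/K2 + [H⁺]²/(K1K2)) = 1 / (1 + 10^+0.68 + 10^-1.82)
   = 1 / (1 + 4.7863 + 0.015136) = 1/5.8014 = 0.1724
[CO3²⁻] = α₂ × DIC = 0.1724 × 2.26 = 0.3896 mmol/kg
Ksp = 10^(−6.19) = 6.457×10^-7
Ω = [Ca²⁺][CO3²⁻]/Ksp = (8.59×10^-3)(3.896×10^-4) / 6.457×10^-7 = 5.18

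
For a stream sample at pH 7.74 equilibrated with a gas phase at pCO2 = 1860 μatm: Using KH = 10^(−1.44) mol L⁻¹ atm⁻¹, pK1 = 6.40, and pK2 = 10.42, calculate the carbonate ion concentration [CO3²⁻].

[CO2*] = KH · pCO2 = 10^(−1.44) × 1860×10^-6 = 6.753×10^-5 mol/L
α₀ = 1/(1 + K1/[H⁺] + K1K2/[H⁺]²) = 1/(1 + 10^+1.34 + 10^-1.34) = 0.04362
DIC = [CO2*]/α₀ = 6.753×10^-5 / 0.04362 = 1.548 mmol/L
[CO3²⁻] = α₂·DIC; α₂ = 0.001994, so [CO3²⁻] = 0.001994 × 1.548 = 0.00309 mmol/L = 3.09 μmol/L

[CO3²⁻] = 3.09 μmol/L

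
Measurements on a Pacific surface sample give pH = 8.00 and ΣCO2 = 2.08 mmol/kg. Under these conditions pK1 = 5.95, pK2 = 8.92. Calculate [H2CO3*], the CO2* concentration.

α₀ = 1 / (1 + K1/[H⁺] + K1K2/[H⁺]²) = 1 / (1 + 10^+2.05 + 10^+1.13)
   = 1 / (1 + 112.20 + 13.490) = 1/126.69 = 0.007893
[CO2*] = α₀ × DIC = 0.007893 × 2.08 = 0.0164 mmol/kg = 16.4 μmol/kg

[CO2*] = 16.4 μmol/kg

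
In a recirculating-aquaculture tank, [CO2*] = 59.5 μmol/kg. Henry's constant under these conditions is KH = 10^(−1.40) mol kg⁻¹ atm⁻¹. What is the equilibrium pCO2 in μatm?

pCO2 = 1490 μatm

KH = 10^(−1.40) = 3.981×10^-2 mol kg⁻¹ atm⁻¹
pCO2 = [CO2*]/KH = 59.5×10^-6 / 3.981×10^-2 = 1.49×10^-3 atm = 1490 μatm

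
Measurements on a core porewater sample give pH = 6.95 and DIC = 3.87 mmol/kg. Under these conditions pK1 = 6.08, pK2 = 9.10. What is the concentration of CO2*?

[CO2*] = 0.457 mmol/kg

α₀ = 1 / (1 + K1/[H⁺] + K1K2/[H⁺]²) = 1 / (1 + 10^+0.87 + 10^-1.28)
   = 1 / (1 + 7.4131 + 0.052481) = 1/8.4656 = 0.1181
[CO2*] = α₀ × DIC = 0.1181 × 3.87 = 0.457 mmol/kg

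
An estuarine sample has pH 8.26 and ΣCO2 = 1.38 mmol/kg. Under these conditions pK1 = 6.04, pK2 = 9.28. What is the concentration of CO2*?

[CO2*] = 7.55 μmol/kg

α₀ = 1 / (1 + K1/[H⁺] + K1K2/[H⁺]²) = 1 / (1 + 10^+2.22 + 10^+1.20)
   = 1 / (1 + 165.96 + 15.849) = 1/182.81 = 0.005470
[CO2*] = α₀ × DIC = 0.005470 × 1.38 = 0.00755 mmol/kg = 7.55 μmol/kg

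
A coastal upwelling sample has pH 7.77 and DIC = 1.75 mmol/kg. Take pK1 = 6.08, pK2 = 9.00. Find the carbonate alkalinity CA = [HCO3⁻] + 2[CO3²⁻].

CA = [HCO3⁻] + 2[CO3²⁻] = (α₁ + 2α₂)·DIC
At pH 7.77: [H⁺]/K1 = 10^-1.69 = 0.020417, K2/[H⁺] = 10^-1.23 = 0.058884
α₁ = 1/(1 + 0.020417 + 0.058884) = 1/1.0793 = 0.9265; α₂ = α₁·K2/[H⁺] = 0.05456
α₁ + 2α₂ = 1.0356
CA = 1.0356 × 1.75 = 1.81 mmol/kg

CA = 1.81 mmol/kg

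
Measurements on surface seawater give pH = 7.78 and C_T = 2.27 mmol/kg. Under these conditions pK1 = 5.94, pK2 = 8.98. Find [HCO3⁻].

α₁ = 1 / (1 + [H⁺]/K1 + K2/[H⁺]) = 1 / (1 + 10^-1.84 + 10^-1.20)
   = 1 / (1 + 0.014454 + 0.063096) = 1/1.0776 = 0.9280
[HCO3⁻] = α₁ × DIC = 0.9280 × 2.27 = 2.11 mmol/kg

[HCO3⁻] = 2.11 mmol/kg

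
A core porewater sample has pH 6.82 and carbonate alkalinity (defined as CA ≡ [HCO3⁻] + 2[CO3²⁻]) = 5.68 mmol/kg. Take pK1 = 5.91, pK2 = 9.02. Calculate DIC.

CA = [HCO3⁻] + 2[CO3²⁻] = (α₁ + 2α₂)·DIC
At pH 6.82: [H⁺]/K1 = 10^-0.91 = 0.12303, K2/[H⁺] = 10^-2.20 = 0.0063096
α₁ = 1/(1 + 0.12303 + 0.0063096) = 1/1.1293 = 0.8855; α₂ = α₁·K2/[H⁺] = 0.005587
α₁ + 2α₂ = 0.8966
DIC = CA / (α₁ + 2α₂) = 5.68 / 0.8966 = 6.33 mmol/kg

DIC = 6.33 mmol/kg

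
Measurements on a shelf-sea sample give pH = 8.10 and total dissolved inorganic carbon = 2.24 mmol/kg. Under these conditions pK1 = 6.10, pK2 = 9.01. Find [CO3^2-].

α₂ = 1 / (1 + [H⁺]/K2 + [H⁺]²/(K1K2)) = 1 / (1 + 10^+0.91 + 10^-1.09)
   = 1 / (1 + 8.1283 + 0.081283) = 1/9.2096 = 0.1086
[CO3²⁻] = α₂ × DIC = 0.1086 × 2.24 = 0.243 mmol/kg

[CO3²⁻] = 0.243 mmol/kg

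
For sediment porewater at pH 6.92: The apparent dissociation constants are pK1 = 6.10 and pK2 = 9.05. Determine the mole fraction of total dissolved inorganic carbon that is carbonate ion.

α₂ = 0.00640

α₂ = 1 / (1 + [H⁺]/K2 + [H⁺]²/(K1K2)) = 1 / (1 + 10^+2.13 + 10^+1.31)
   = 1 / (1 + 134.90 + 20.417) = 1/156.31 = 0.006397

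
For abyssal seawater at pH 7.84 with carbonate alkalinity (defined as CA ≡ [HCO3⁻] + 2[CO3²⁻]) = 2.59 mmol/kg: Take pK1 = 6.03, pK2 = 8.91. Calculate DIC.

DIC = 2.44 mmol/kg

CA = [HCO3⁻] + 2[CO3²⁻] = (α₁ + 2α₂)·DIC
At pH 7.84: [H⁺]/K1 = 10^-1.81 = 0.015488, K2/[H⁺] = 10^-1.07 = 0.085114
α₁ = 1/(1 + 0.015488 + 0.085114) = 1/1.1006 = 0.9086; α₂ = α₁·K2/[H⁺] = 0.07733
α₁ + 2α₂ = 1.0633
DIC = CA / (α₁ + 2α₂) = 2.59 / 1.0633 = 2.44 mmol/kg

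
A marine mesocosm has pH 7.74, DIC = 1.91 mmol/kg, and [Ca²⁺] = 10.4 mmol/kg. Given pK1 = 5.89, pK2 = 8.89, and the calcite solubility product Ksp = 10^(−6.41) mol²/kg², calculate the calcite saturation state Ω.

α₂ = 1 / (1 + [H⁺]/K2 + [H⁺]²/(K1K2)) = 1 / (1 + 10^+1.15 + 10^-0.70)
   = 1 / (1 + 14.125 + 0.19953) = 1/15.325 = 0.06525
[CO3²⁻] = α₂ × DIC = 0.06525 × 1.91 = 0.1246 mmol/kg
Ksp = 10^(−6.41) = 3.890×10^-7
Ω = [Ca²⁺][CO3²⁻]/Ksp = (10.4×10^-3)(1.246×10^-4) / 3.890×10^-7 = 3.33

Ω = 3.33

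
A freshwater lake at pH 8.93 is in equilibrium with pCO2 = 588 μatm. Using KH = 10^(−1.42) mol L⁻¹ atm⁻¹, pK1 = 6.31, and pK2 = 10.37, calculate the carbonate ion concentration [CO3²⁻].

[CO2*] = KH · pCO2 = 10^(−1.42) × 588×10^-6 = 2.236×10^-5 mol/L
α₀ = 1/(1 + K1/[H⁺] + K1K2/[H⁺]²) = 1/(1 + 10^+2.62 + 10^+1.18) = 0.002309
DIC = [CO2*]/α₀ = 2.236×10^-5 / 0.002309 = 9.680 mmol/L
[CO3²⁻] = α₂·DIC; α₂ = 0.03495, so [CO3²⁻] = 0.03495 × 9.680 = 0.338 mmol/L

[CO3²⁻] = 0.338 mmol/L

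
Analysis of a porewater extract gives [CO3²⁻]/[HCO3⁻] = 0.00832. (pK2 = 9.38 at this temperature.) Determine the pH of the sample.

pH = 7.30

From K2 = [H⁺][CO3²⁻]/[HCO3⁻]:  pH = pK2 + log₁₀([CO3²⁻]/[HCO3⁻])
log₁₀(0.00832) = -2.080
pH = 9.38 + (-2.080) = 7.30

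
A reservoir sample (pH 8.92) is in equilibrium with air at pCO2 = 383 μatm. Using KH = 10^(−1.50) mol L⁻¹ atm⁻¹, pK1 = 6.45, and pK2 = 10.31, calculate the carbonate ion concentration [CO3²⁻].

[CO3²⁻] = 0.146 mmol/L

[CO2*] = KH · pCO2 = 10^(−1.50) × 383×10^-6 = 1.211×10^-5 mol/L
α₀ = 1/(1 + K1/[H⁺] + K1K2/[H⁺]²) = 1/(1 + 10^+2.47 + 10^+1.08) = 0.003245
DIC = [CO2*]/α₀ = 1.211×10^-5 / 0.003245 = 3.732 mmol/L
[CO3²⁻] = α₂·DIC; α₂ = 0.03902, so [CO3²⁻] = 0.03902 × 3.732 = 0.146 mmol/L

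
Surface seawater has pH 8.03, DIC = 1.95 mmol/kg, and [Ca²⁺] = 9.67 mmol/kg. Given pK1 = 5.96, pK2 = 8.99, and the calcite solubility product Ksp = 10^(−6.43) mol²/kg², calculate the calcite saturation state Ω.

Ω = 4.98

α₂ = 1 / (1 + [H⁺]/K2 + [H⁺]²/(K1K2)) = 1 / (1 + 10^+0.96 + 10^-1.11)
   = 1 / (1 + 9.1201 + 0.077625) = 1/10.198 = 0.09806
[CO3²⁻] = α₂ × DIC = 0.09806 × 1.95 = 0.1912 mmol/kg
Ksp = 10^(−6.43) = 3.715×10^-7
Ω = [Ca²⁺][CO3²⁻]/Ksp = (9.67×10^-3)(1.912×10^-4) / 3.715×10^-7 = 4.98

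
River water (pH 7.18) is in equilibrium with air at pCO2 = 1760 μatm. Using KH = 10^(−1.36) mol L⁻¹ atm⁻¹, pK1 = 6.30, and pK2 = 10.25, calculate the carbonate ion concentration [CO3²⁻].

[CO3²⁻] = 0.496 μmol/L

[CO2*] = KH · pCO2 = 10^(−1.36) × 1760×10^-6 = 7.683×10^-5 mol/L
α₀ = 1/(1 + K1/[H⁺] + K1K2/[H⁺]²) = 1/(1 + 10^+0.88 + 10^-2.19) = 0.1164
DIC = [CO2*]/α₀ = 7.683×10^-5 / 0.1164 = 0.6601 mmol/L
[CO3²⁻] = α₂·DIC; α₂ = 0.0007514, so [CO3²⁻] = 0.0007514 × 0.6601 = 0.000496 mmol/L = 0.496 μmol/L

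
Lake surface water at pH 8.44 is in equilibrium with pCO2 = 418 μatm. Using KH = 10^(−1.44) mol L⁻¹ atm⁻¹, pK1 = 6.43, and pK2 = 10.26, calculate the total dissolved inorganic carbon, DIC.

[CO2*] = KH · pCO2 = 10^(−1.44) × 418×10^-6 = 1.518×10^-5 mol/L
α₀ = 1/(1 + K1/[H⁺] + K1K2/[H⁺]²) = 1/(1 + 10^+2.01 + 10^+0.19) = 0.009535
DIC = [CO2*]/α₀ = 1.518×10^-5 / 0.009535 = 1.59 mmol/L

DIC = 1.59 mmol/L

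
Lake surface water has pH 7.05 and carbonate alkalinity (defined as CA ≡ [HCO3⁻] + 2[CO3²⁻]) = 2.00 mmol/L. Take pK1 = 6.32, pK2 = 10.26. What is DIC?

CA = [HCO3⁻] + 2[CO3²⁻] = (α₁ + 2α₂)·DIC
At pH 7.05: [H⁺]/K1 = 10^-0.73 = 0.18621, K2/[H⁺] = 10^-3.21 = 0.00061660
α₁ = 1/(1 + 0.18621 + 0.00061660) = 1/1.1868 = 0.8426; α₂ = α₁·K2/[H⁺] = 0.0005195
α₁ + 2α₂ = 0.8436
DIC = CA / (α₁ + 2α₂) = 2.00 / 0.8436 = 2.37 mmol/L

DIC = 2.37 mmol/L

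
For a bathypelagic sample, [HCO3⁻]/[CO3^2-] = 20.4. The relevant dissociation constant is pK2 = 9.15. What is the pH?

From K2 = [H⁺][CO3^2-]/[HCO3⁻]:  pH = pK2 − log₁₀([HCO3⁻]/[CO3^2-])
log₁₀(20.4) = +1.310
pH = 9.15 − (+1.310) = 7.84

pH = 7.84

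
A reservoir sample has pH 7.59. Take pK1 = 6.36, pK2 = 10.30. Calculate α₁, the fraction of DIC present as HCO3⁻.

α₁ = 1 / (1 + [H⁺]/K1 + K2/[H⁺]) = 1 / (1 + 10^-1.23 + 10^-2.71)
   = 1 / (1 + 0.058884 + 0.0019498) = 1/1.0608 = 0.9427

α₁ = 0.943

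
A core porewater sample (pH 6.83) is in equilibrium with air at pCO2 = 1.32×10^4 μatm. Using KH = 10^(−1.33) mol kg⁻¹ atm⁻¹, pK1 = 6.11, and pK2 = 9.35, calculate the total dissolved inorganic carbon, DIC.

[CO2*] = KH · pCO2 = 10^(−1.33) × 1.32×10^4×10^-6 = 6.174×10^-4 mol/kg
α₀ = 1/(1 + K1/[H⁺] + K1K2/[H⁺]²) = 1/(1 + 10^+0.72 + 10^-1.80) = 0.1596
DIC = [CO2*]/α₀ = 6.174×10^-4 / 0.1596 = 3.87 mmol/kg

DIC = 3.87 mmol/kg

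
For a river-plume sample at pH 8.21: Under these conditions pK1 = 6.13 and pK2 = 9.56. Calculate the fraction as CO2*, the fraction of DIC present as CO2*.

α₀ = 1 / (1 + K1/[H⁺] + K1K2/[H⁺]²) = 1 / (1 + 10^+2.08 + 10^+0.73)
   = 1 / (1 + 120.23 + 5.3703) = 1/126.60 = 0.007899

α₀ = 0.00790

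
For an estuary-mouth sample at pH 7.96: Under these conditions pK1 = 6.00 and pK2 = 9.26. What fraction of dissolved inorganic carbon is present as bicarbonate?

α₁ = 1 / (1 + [H⁺]/K1 + K2/[H⁺]) = 1 / (1 + 10^-1.96 + 10^-1.30)
   = 1 / (1 + 0.010965 + 0.050119) = 1/1.0611 = 0.9424

α₁ = 0.942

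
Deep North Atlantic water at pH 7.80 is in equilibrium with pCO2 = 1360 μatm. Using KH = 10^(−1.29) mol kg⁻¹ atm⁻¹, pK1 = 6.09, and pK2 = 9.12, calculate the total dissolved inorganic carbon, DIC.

[CO2*] = KH · pCO2 = 10^(−1.29) × 1360×10^-6 = 6.975×10^-5 mol/kg
α₀ = 1/(1 + K1/[H⁺] + K1K2/[H⁺]²) = 1/(1 + 10^+1.71 + 10^+0.39) = 0.01827
DIC = [CO2*]/α₀ = 6.975×10^-5 / 0.01827 = 3.82 mmol/kg

DIC = 3.82 mmol/kg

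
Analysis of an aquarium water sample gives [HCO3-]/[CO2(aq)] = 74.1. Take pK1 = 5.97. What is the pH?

From K1 = [H⁺][HCO3-]/[CO2(aq)]:  pH = pK1 + log₁₀([HCO3-]/[CO2(aq)])
log₁₀(74.1) = +1.870
pH = 5.97 + (+1.870) = 7.84

pH = 7.84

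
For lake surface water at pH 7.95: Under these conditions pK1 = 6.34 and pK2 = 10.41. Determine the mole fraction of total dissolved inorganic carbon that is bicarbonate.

α₁ = 1 / (1 + [H⁺]/K1 + K2/[H⁺]) = 1 / (1 + 10^-1.61 + 10^-2.46)
   = 1 / (1 + 0.024547 + 0.0034674) = 1/1.0280 = 0.9727

α₁ = 0.973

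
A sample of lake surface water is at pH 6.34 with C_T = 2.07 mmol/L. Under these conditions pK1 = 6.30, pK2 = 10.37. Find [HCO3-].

[HCO3⁻] = 1.08 mmol/L

α₁ = 1 / (1 + [H⁺]/K1 + K2/[H⁺]) = 1 / (1 + 10^-0.04 + 10^-4.03)
   = 1 / (1 + 0.91201 + 9.3325×10^-5) = 1/1.9121 = 0.5230
[HCO3⁻] = α₁ × DIC = 0.5230 × 2.07 = 1.08 mmol/L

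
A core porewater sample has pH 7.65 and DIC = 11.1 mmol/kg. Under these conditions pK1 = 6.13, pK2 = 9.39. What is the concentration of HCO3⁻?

α₁ = 1 / (1 + [H⁺]/K1 + K2/[H⁺]) = 1 / (1 + 10^-1.52 + 10^-1.74)
   = 1 / (1 + 0.030200 + 0.018197) = 1/1.0484 = 0.9538
[HCO3⁻] = α₁ × DIC = 0.9538 × 11.1 = 10.6 mmol/kg

[HCO3⁻] = 10.6 mmol/kg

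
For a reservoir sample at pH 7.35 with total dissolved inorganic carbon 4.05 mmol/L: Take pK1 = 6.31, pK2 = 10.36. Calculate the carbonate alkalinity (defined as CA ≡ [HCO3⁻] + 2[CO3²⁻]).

CA = 3.72 mmol/L

CA = [HCO3⁻] + 2[CO3²⁻] = (α₁ + 2α₂)·DIC
At pH 7.35: [H⁺]/K1 = 10^-1.04 = 0.091201, K2/[H⁺] = 10^-3.01 = 0.00097724
α₁ = 1/(1 + 0.091201 + 0.00097724) = 1/1.0922 = 0.9156; α₂ = α₁·K2/[H⁺] = 0.0008948
α₁ + 2α₂ = 0.9174
CA = 0.9174 × 4.05 = 3.72 mmol/L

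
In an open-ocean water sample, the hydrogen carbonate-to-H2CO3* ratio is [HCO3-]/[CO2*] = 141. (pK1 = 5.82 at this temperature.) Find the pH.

From K1 = [H⁺][HCO3-]/[CO2*]:  pH = pK1 + log₁₀([HCO3-]/[CO2*])
log₁₀(141) = +2.149
pH = 5.82 + (+2.149) = 7.97

pH = 7.97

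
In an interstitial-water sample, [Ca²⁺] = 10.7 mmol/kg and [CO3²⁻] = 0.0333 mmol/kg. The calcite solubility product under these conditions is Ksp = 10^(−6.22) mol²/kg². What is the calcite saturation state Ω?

Ksp = 10^(−6.22) = 6.026×10^-7
Ω = [Ca²⁺][CO3²⁻]/Ksp = (10.7×10^-3)(0.0333×10^-3) / 6.026×10^-7 = 0.591

Ω = 0.591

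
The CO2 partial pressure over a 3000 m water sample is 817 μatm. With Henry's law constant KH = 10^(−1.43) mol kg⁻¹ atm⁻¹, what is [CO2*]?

[CO2*] = 30.4 μmol/kg

KH = 10^(−1.43) = 3.715×10^-2 mol kg⁻¹ atm⁻¹
[CO2*] = KH · pCO2 = 3.715×10^-2 × 817×10^-6 atm = 3.04×10^-5 mol/kg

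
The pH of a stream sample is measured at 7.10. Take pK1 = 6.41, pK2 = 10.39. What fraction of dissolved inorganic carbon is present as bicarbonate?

α₁ = 1 / (1 + [H⁺]/K1 + K2/[H⁺]) = 1 / (1 + 10^-0.69 + 10^-3.29)
   = 1 / (1 + 0.20417 + 0.00051286) = 1/1.2047 = 0.8301

α₁ = 0.830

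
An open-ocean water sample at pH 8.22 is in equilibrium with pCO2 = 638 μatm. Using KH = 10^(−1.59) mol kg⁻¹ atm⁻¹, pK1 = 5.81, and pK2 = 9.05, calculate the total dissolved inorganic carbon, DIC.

DIC = 4.86 mmol/kg

[CO2*] = KH · pCO2 = 10^(−1.59) × 638×10^-6 = 1.640×10^-5 mol/kg
α₀ = 1/(1 + K1/[H⁺] + K1K2/[H⁺]²) = 1/(1 + 10^+2.41 + 10^+1.58) = 0.003378
DIC = [CO2*]/α₀ = 1.640×10^-5 / 0.003378 = 4.86 mmol/kg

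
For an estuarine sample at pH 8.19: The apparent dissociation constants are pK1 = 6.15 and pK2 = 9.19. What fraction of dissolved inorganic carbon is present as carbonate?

α₂ = 1 / (1 + [H⁺]/K2 + [H⁺]²/(K1K2)) = 1 / (1 + 10^+1.00 + 10^-1.04)
   = 1 / (1 + 10.000 + 0.091201) = 1/11.091 = 0.09016

α₂ = 0.0902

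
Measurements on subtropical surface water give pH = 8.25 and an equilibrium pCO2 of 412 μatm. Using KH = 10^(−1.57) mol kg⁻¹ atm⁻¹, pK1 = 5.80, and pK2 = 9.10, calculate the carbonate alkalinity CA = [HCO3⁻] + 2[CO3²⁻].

CA = 4.01 mmol/kg

[CO2*] = KH · pCO2 = 10^(−1.57) × 412×10^-6 = 1.109×10^-5 mol/kg
α₀ = 1/(1 + K1/[H⁺] + K1K2/[H⁺]²) = 1/(1 + 10^+2.45 + 10^+1.60) = 0.003099
DIC = [CO2*]/α₀ = 1.109×10^-5 / 0.003099 = 3.578 mmol/kg
CA = (α₁ + 2α₂)·DIC = (0.8735 + 2×0.1234) × 3.578 = 4.01 mmol/kg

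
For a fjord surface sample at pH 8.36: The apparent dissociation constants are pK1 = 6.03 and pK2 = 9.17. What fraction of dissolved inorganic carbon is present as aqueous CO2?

α₀ = 0.00403

α₀ = 1 / (1 + K1/[H⁺] + K1K2/[H⁺]²) = 1 / (1 + 10^+2.33 + 10^+1.52)
   = 1 / (1 + 213.80 + 33.113) = 1/247.91 = 0.004034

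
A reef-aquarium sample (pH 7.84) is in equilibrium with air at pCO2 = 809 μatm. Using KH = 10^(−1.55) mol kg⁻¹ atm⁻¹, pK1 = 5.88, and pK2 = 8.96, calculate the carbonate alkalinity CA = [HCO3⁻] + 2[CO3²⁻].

CA = 2.39 mmol/kg

[CO2*] = KH · pCO2 = 10^(−1.55) × 809×10^-6 = 2.280×10^-5 mol/kg
α₀ = 1/(1 + K1/[H⁺] + K1K2/[H⁺]²) = 1/(1 + 10^+1.96 + 10^+0.84) = 0.01009
DIC = [CO2*]/α₀ = 2.280×10^-5 / 0.01009 = 2.260 mmol/kg
CA = (α₁ + 2α₂)·DIC = (0.9201 + 2×0.06980) × 2.260 = 2.39 mmol/kg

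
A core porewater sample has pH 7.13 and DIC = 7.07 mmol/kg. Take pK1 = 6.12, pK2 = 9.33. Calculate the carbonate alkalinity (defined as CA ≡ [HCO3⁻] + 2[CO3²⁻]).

CA = [HCO3⁻] + 2[CO3²⁻] = (α₁ + 2α₂)·DIC
At pH 7.13: [H⁺]/K1 = 10^-1.01 = 0.097724, K2/[H⁺] = 10^-2.20 = 0.0063096
α₁ = 1/(1 + 0.097724 + 0.0063096) = 1/1.1040 = 0.9058; α₂ = α₁·K2/[H⁺] = 0.005715
α₁ + 2α₂ = 0.9172
CA = 0.9172 × 7.07 = 6.48 mmol/kg

CA = 6.48 mmol/kg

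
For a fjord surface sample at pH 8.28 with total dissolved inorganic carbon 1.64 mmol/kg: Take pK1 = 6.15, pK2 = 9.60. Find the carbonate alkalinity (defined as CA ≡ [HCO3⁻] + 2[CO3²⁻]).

CA = 1.70 mmol/kg

CA = [HCO3⁻] + 2[CO3²⁻] = (α₁ + 2α₂)·DIC
At pH 8.28: [H⁺]/K1 = 10^-2.13 = 0.0074131, K2/[H⁺] = 10^-1.32 = 0.047863
α₁ = 1/(1 + 0.0074131 + 0.047863) = 1/1.0553 = 0.9476; α₂ = α₁·K2/[H⁺] = 0.04536
α₁ + 2α₂ = 1.0383
CA = 1.0383 × 1.64 = 1.70 mmol/kg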